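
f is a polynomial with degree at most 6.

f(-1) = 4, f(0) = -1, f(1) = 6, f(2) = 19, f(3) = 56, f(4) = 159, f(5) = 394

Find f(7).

1644

First differences: -5, 7, 13, 37, 103, 235. Second differences: 12, 6, 24, 66, 132. Third differences: -6, 18, 42, 66. Fourth differences: 24, 24, 24.
Level-4 differences are constant, so f has degree 4.
Fitting a degree-4 polynomial gives f(k) = k^4 - 3k³ + 5k² + 4k - 1.
Then f(7) = 1644.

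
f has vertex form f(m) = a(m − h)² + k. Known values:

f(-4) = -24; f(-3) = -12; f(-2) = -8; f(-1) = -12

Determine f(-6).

-72

First differences 12, 4, -4; second difference -8 = 2a, so a = -4.
Expanding, the m-coefficient is −2ah = 8h; matching it to the data gives h = -2, and then k = -8.
So f(m) = -4(m + 2)² − 8.
f(-6) = -4·(-4)² − 8 = -72.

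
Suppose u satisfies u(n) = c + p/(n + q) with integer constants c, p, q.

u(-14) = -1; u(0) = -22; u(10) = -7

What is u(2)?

-13

(u(n) − c)(n + q) = p for each data point; the three points give a linear system in c and q, then p follows.
Solving: c = -4, q = 2, p = -36, so u(n) = -4 − 36/(n + 2).
Then u(2) = -4 − 36/4 = -13.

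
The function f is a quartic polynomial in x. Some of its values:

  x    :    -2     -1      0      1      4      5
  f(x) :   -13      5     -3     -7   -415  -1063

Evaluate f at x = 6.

-2277

Write f(x) = ax^4 + bx³ + cx² + dx + e; the 6 given values yield a linear system in the 5 coefficients.
Solving, f(x) = -2x^4 + x³ + 4x² - 7x - 3.
Then f(6) = -2277.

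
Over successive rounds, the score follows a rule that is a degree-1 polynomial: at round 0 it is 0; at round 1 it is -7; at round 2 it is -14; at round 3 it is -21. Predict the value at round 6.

-42

Write the value at k as Q(k).
First differences: -7, -7, -7.
Level-1 differences are constant, so Q has degree 1.
Fitting a degree-1 polynomial gives Q(k) = -7k.
Then Q(6) = -42.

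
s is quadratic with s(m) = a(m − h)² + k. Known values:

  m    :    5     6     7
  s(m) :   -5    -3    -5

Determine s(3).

First differences 2, -2; second difference -4 = 2a, so a = -2.
Expanding, the m-coefficient is −2ah = 4h; matching it to the data gives h = 6, and then k = -3.
So s(m) = -2(m − 6)² − 3.
s(3) = -2·(-3)² − 3 = -21.

-21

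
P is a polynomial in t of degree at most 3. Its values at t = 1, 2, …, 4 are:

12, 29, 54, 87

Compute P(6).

Write P(t) = at³ + bt² + ct + d; the 4 given values yield a linear system in the 4 coefficients.
Solving, the leading coefficient vanishes, and P(t) = 4t² + 5t + 3.
Then P(6) = 177.

177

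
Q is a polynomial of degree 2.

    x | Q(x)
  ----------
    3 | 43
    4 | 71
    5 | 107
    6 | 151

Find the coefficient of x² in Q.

Write Q(x) = ax² + bx + c; the 4 given values yield a linear system in the 3 coefficients.
Solving, Q(x) = 4x² + 7.
The coefficient of x² is 4.

4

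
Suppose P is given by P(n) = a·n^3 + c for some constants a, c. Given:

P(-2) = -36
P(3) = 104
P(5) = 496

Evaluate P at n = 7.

From P(-2) = -36 and P(3) = 104: -8a + c = -36 and 27a + c = 104.
Subtracting: 35a = 140, so a = 4; then c = -36 − 4·(-8) = -4.
So P(n) = 4n³ − 4, and P(7) = 1368.

1368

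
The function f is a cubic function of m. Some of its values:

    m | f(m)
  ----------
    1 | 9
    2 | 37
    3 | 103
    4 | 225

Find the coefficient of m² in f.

1

Write f(m) = am³ + bm² + cm + d; the 4 given values yield a linear system in the 4 coefficients.
Solving, f(m) = 3m³ + m² + 4m + 1.
The coefficient of m² is 1.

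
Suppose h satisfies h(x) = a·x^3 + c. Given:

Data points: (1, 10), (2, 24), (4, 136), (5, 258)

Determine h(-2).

From h(1) = 10 and h(2) = 24: 1a + c = 10 and 8a + c = 24.
Subtracting: 7a = 14, so a = 2; then c = 10 − 2·1 = 8.
So h(x) = 2x³ + 8, and h(-2) = -8.

-8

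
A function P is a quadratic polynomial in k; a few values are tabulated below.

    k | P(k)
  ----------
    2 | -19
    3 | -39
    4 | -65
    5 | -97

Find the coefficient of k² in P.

-3

Write P(k) = ak² + bk + c; the 4 given values yield a linear system in the 3 coefficients.
Solving, P(k) = -3k² - 5k + 3.
The coefficient of k² is -3.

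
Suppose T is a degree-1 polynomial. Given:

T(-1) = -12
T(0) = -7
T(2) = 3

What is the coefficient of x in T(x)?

5

Write T(x) = ax + b; the 3 given values yield a linear system in the 2 coefficients.
Solving, T(x) = 5x - 7.
The coefficient of x is 5.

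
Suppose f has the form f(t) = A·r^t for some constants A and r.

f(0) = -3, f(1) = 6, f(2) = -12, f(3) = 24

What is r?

Consecutive ratio: 6/(-3) = -2, and -12/6 = -2, so r = -2.
Then A·(-2)^0 = -3 gives A = -3, and f(t) = -3·(-2)^t.

-2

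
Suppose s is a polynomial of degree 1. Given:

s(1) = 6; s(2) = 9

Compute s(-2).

Write s(k) = ak + b; the 2 given values yield a linear system in the 2 coefficients.
Solving, s(k) = 3k + 3.
Then s(-2) = -3.

-3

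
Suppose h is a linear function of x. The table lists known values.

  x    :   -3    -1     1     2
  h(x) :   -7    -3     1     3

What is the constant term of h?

Write h(x) = ax + b; the 4 given values yield a linear system in the 2 coefficients.
Solving, h(x) = 2x - 1.
The constant term is h(0) = -1.

-1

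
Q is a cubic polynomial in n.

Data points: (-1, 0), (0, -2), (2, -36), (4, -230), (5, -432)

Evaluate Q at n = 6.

-728

Write Q(n) = an³ + bn² + cn + d; the 5 given values yield a linear system in the 4 coefficients.
Solving, Q(n) = -3n³ - 2n² - n - 2.
Then Q(6) = -728.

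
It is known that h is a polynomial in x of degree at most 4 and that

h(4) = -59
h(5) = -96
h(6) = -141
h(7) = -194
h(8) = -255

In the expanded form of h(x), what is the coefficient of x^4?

Write h(x) = ax^4 + bx³ + cx² + dx + e; the 5 given values yield a linear system in the 5 coefficients.
Solving, the top 2 coefficients vanish, and h(x) = -4x² - x + 9.
The coefficient of x^4 is 0.

0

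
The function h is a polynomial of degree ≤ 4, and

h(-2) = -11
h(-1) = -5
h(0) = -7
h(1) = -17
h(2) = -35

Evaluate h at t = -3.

First differences: 6, -2, -10, -18. Second differences: -8, -8, -8.
Level-2 differences are constant, so h has degree 2.
Fitting a degree-2 polynomial gives h(t) = -4t² - 6t - 7.
Then h(-3) = -25.

-25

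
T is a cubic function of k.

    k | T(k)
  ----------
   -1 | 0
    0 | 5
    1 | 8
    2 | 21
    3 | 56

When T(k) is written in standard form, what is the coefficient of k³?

Write T(k) = ak³ + bk² + ck + d; the 5 given values yield a linear system in the 4 coefficients.
Solving, T(k) = 2k³ - k² + 2k + 5.
The coefficient of k³ is 2.

2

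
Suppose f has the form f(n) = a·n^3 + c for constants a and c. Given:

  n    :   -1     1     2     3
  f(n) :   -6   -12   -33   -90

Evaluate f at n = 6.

-657

From f(-1) = -6 and f(1) = -12: -1a + c = -6 and 1a + c = -12.
Subtracting: 2a = -6, so a = -3; then c = -6 − (-3)·(-1) = -9.
So f(n) = -3n³ − 9, and f(6) = -657.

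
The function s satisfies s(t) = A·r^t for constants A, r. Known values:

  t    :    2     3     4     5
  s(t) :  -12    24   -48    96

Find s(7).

Consecutive ratio: 24/(-12) = -2, and -48/24 = -2, so r = -2.
Then A·(-2)^2 = -12 gives A = -3, and s(t) = -3·(-2)^t.
s(7) = -3·(-2)^7 = 384.

384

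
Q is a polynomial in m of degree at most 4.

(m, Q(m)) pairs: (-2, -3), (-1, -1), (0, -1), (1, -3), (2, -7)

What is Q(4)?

-21

First differences: 2, 0, -2, -4. Second differences: -2, -2, -2.
Level-2 differences are constant, so Q has degree 2.
Fitting a degree-2 polynomial gives Q(m) = -m² - m - 1.
Then Q(4) = -21.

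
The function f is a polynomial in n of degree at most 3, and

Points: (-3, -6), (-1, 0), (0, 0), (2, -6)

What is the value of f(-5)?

Write f(n) = an³ + bn² + cn + d; the 4 given values yield a linear system in the 4 coefficients.
Solving, the leading coefficient vanishes, and f(n) = -n² - n.
Then f(-5) = -20.

-20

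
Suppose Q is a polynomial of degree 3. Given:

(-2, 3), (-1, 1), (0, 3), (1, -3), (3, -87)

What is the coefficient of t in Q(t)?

0

Write Q(t) = at³ + bt² + ct + d; the 5 given values yield a linear system in the 4 coefficients.
Solving, Q(t) = -2t³ - 4t² + 3.
The coefficient of t is 0.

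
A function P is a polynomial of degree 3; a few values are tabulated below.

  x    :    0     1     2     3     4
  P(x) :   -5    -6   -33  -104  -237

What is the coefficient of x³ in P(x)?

-3

First differences: -1, -27, -71, -133. Second differences: -26, -44, -62. Third differences: -18, -18.
Level-3 differences are constant, so P has degree 3.
Fitting a degree-3 polynomial gives P(x) = -3x³ - 4x² + 6x - 5.
The coefficient of x³ is -3.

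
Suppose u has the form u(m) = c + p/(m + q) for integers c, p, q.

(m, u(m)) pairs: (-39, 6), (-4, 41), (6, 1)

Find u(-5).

(u(m) − c)(m + q) = p for each data point; the three points give a linear system in c and q, then p follows.
Solving: c = 5, q = 3, p = -36, so u(m) = 5 − 36/(m + 3).
Then u(-5) = 5 − 36/(-2) = 23.

23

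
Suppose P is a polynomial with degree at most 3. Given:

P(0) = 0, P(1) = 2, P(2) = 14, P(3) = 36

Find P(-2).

26

First differences: 2, 12, 22. Second differences: 10, 10.
Level-2 differences are constant, so P has degree 2.
Fitting a degree-2 polynomial gives P(m) = 5m² - 3m.
Then P(-2) = 26.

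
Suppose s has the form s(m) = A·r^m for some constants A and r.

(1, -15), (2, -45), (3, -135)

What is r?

Consecutive ratio: -45/(-15) = 3, and -135/(-45) = 3, so r = 3.
Then A·3^1 = -15 gives A = -5, and s(m) = -5·3^m.

3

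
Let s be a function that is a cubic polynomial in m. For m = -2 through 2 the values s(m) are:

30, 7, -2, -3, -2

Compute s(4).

Write s(m) = am³ + bm² + cm + d; the 5 given values yield a linear system in the 4 coefficients.
Solving, s(m) = -m³ + 4m² - 4m - 2.
Then s(4) = -18.

-18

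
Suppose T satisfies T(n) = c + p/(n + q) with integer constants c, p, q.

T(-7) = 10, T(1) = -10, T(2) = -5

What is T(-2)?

(T(n) − c)(n + q) = p for each data point; the three points give a linear system in c and q, then p follows.
Solving: c = 5, q = 1, p = -30, so T(n) = 5 − 30/(n + 1).
Then T(-2) = 5 − 30/(-1) = 35.

35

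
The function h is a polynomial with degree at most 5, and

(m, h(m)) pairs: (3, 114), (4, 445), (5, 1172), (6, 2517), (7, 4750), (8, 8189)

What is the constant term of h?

First differences: 331, 727, 1345, 2233, 3439. Second differences: 396, 618, 888, 1206. Third differences: 222, 270, 318. Fourth differences: 48, 48.
Level-4 differences are constant, so h has degree 4.
Fitting a degree-4 polynomial gives h(m) = 2m^4 + m³ - 8m² - 3.
The constant term is h(0) = -3.

-3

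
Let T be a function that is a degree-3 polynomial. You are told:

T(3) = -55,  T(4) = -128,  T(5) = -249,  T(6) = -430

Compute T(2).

-18

Write T(t) = at³ + bt² + ct + d; the 4 given values yield a linear system in the 4 coefficients.
Solving, T(t) = -2t³ + t - 4.
Then T(2) = -18.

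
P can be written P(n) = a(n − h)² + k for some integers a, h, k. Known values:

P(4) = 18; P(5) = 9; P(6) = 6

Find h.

First differences -9, -3; second difference 6 = 2a, so a = 3.
Expanding, the n-coefficient is −2ah = -6h; matching it to the data gives h = 6, and then k = 6.
So P(n) = 3(n − 6)² + 6.
Hence h = 6.

6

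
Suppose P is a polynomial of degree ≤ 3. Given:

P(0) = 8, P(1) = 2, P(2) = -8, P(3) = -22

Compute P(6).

Write P(t) = at³ + bt² + ct + d; the 4 given values yield a linear system in the 4 coefficients.
Solving, the leading coefficient vanishes, and P(t) = -2t² - 4t + 8.
Then P(6) = -88.

-88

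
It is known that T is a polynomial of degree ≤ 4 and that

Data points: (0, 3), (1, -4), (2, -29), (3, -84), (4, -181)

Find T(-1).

4

Write T(t) = at^4 + bt³ + ct² + dt + e; the 5 given values yield a linear system in the 5 coefficients.
Solving, the leading coefficient vanishes, and T(t) = -2t³ - 3t² - 2t + 3.
Then T(-1) = 4.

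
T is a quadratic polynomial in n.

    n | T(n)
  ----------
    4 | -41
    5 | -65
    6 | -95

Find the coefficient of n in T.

3

Write T(n) = an² + bn + c; the 3 given values yield a linear system in the 3 coefficients.
Solving, T(n) = -3n² + 3n - 5.
The coefficient of n is 3.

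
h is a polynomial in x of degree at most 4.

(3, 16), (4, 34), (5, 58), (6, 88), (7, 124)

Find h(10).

268

Write h(x) = ax^4 + bx³ + cx² + dx + e; the 5 given values yield a linear system in the 5 coefficients.
Solving, the top 2 coefficients vanish, and h(x) = 3x² - 3x - 2.
Then h(10) = 268.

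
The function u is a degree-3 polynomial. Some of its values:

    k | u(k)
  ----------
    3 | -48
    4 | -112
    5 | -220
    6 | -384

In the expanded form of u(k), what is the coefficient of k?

Write u(k) = ak³ + bk² + ck + d; the 4 given values yield a linear system in the 4 coefficients.
Solving, u(k) = -2k³ + 2k² - 4k.
The coefficient of k is -4.

-4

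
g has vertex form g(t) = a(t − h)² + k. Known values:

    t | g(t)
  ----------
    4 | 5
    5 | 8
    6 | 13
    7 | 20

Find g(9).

40

First differences 3, 5, 7; second difference 2 = 2a, so a = 1.
Expanding, the t-coefficient is −2ah = -2h; matching it to the data gives h = 3, and then k = 4.
So g(t) = 1(t − 3)² + 4.
g(9) = 1·6² + 4 = 40.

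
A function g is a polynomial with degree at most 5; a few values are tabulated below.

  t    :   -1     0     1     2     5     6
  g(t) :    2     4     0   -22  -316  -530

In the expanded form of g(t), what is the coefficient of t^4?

0

Write g(t) = at^5 + bt^4 + ct³ + dt² + et + p; the 6 given values yield a linear system in the 6 coefficients.
Solving, the top 2 coefficients vanish, and g(t) = -2t³ - 3t² + t + 4.
The coefficient of t^4 is 0.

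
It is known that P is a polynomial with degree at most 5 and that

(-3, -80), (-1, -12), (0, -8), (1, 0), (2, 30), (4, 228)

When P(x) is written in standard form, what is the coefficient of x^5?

Write P(x) = ax^5 + bx^4 + cx³ + dx² + ex + p; the 6 given values yield a linear system in the 6 coefficients.
Solving, the top 2 coefficients vanish, and P(x) = 3x³ + 2x² + 3x - 8.
The coefficient of x^5 is 0.

0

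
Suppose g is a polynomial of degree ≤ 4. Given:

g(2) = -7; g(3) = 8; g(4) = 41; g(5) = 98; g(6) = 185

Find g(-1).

First differences: 15, 33, 57, 87. Second differences: 18, 24, 30. Third differences: 6, 6.
Level-3 differences are constant, so g has degree 3.
Fitting a degree-3 polynomial gives g(m) = m³ - 4m - 7.
Then g(-1) = -4.

-4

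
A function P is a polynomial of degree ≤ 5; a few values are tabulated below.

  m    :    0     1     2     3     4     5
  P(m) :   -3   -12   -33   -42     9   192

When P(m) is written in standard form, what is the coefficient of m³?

First differences: -9, -21, -9, 51, 183. Second differences: -12, 12, 60, 132. Third differences: 24, 48, 72. Fourth differences: 24, 24.
Level-4 differences are constant, so P has degree 4.
Fitting a degree-4 polynomial gives P(m) = m^4 - 2m³ - 7m² - m - 3.
The coefficient of m³ is -2.

-2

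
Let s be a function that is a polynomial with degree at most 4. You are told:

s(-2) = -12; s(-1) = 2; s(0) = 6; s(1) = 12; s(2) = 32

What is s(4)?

First differences: 14, 4, 6, 20. Second differences: -10, 2, 14. Third differences: 12, 12.
Level-3 differences are constant, so s has degree 3.
Fitting a degree-3 polynomial gives s(m) = 2m³ + m² + 3m + 6.
Then s(4) = 162.

162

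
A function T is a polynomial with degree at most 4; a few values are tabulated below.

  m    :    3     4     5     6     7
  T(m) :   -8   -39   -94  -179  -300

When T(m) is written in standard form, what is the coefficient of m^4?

First differences: -31, -55, -85, -121. Second differences: -24, -30, -36. Third differences: -6, -6.
Level-3 differences are constant, so T has degree 3.
Fitting a degree-3 polynomial gives T(m) = -m³ + 6m + 1.
The coefficient of m^4 is 0.

0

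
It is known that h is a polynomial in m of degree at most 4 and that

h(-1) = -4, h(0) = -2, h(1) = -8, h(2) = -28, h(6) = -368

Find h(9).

Write h(m) = am^4 + bm³ + cm² + dm + e; the 5 given values yield a linear system in the 5 coefficients.
Solving, the leading coefficient vanishes, and h(m) = -m³ - 4m² - m - 2.
Then h(9) = -1064.

-1064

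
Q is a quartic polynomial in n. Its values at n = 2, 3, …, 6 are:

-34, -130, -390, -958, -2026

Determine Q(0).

2

Write Q(n) = an^4 + bn³ + cn² + dn + e; the 5 given values yield a linear system in the 5 coefficients.
Solving, Q(n) = -2n^4 + 4n³ - 8n² - 2n + 2.
Then Q(0) = 2.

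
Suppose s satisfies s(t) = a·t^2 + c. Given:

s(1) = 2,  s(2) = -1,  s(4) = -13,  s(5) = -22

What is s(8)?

-61

From s(1) = 2 and s(2) = -1: 1a + c = 2 and 4a + c = -1.
Subtracting: 3a = -3, so a = -1; then c = 2 − (-1)·1 = 3.
So s(t) = -1t² + 3, and s(8) = -61.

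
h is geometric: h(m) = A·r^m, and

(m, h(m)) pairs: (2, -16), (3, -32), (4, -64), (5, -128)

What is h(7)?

Consecutive ratio: -32/(-16) = 2, and -64/(-32) = 2, so r = 2.
Then A·2^2 = -16 gives A = -4, and h(m) = -4·2^m.
h(7) = -4·2^7 = -512.

-512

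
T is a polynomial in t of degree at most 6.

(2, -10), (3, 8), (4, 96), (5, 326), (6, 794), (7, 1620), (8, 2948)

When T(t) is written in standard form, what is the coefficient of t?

Write T(t) = at^6 + bt^5 + ct^4 + dt³ + et² + pt + q; the 7 given values yield a linear system in the 7 coefficients.
Solving, the top 2 coefficients vanish, and T(t) = t^4 - 2t³ - 2t² + t - 4.
The coefficient of t is 1.

1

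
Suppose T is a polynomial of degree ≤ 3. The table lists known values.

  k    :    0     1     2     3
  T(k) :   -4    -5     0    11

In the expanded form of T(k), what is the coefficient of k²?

First differences: -1, 5, 11. Second differences: 6, 6.
Level-2 differences are constant, so T has degree 2.
Fitting a degree-2 polynomial gives T(k) = 3k² - 4k - 4.
The coefficient of k² is 3.

3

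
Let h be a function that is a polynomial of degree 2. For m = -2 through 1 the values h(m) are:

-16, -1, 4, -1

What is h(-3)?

Write h(m) = am² + bm + c; the 4 given values yield a linear system in the 3 coefficients.
Solving, h(m) = -5m² + 4.
Then h(-3) = -41.

-41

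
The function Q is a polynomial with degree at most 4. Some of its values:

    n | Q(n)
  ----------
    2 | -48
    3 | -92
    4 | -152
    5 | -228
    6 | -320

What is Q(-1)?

-12

First differences: -44, -60, -76, -92. Second differences: -16, -16, -16.
Level-2 differences are constant, so Q has degree 2.
Fitting a degree-2 polynomial gives Q(n) = -8n² - 4n - 8.
Then Q(-1) = -12.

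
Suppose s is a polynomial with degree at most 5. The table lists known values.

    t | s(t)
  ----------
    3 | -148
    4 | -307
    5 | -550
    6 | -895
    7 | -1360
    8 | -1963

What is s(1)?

Write s(t) = at^5 + bt^4 + ct³ + dt² + et + p; the 6 given values yield a linear system in the 6 coefficients.
Solving, the top 2 coefficients vanish, and s(t) = -3t³ - 6t² - 6t + 5.
Then s(1) = -10.

-10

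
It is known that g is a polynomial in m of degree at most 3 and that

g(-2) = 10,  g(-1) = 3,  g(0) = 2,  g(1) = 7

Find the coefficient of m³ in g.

First differences: -7, -1, 5. Second differences: 6, 6.
Level-2 differences are constant, so g has degree 2.
Fitting a degree-2 polynomial gives g(m) = 3m² + 2m + 2.
The coefficient of m³ is 0.

0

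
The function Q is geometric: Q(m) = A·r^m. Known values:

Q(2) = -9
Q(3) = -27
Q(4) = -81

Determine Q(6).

Consecutive ratio: -27/(-9) = 3, and -81/(-27) = 3, so r = 3.
Then A·3^2 = -9 gives A = -1, and Q(m) = -1·3^m.
Q(6) = -1·3^6 = -729.

-729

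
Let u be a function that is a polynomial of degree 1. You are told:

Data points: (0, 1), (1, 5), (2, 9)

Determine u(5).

First differences: 4, 4.
Level-1 differences are constant, so u has degree 1.
Fitting a degree-1 polynomial gives u(x) = 4x + 1.
Then u(5) = 21.

21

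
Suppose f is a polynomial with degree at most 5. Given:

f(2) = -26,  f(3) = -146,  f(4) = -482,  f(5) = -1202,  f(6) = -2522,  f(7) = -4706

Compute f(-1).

First differences: -120, -336, -720, -1320, -2184. Second differences: -216, -384, -600, -864. Third differences: -168, -216, -264. Fourth differences: -48, -48.
Level-4 differences are constant, so f has degree 4.
Fitting a degree-4 polynomial gives f(x) = -2x^4 + 2x² - 2.
Then f(-1) = -2.

-2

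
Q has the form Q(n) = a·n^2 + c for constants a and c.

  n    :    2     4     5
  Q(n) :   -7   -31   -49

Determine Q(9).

-161

From Q(2) = -7 and Q(4) = -31: 4a + c = -7 and 16a + c = -31.
Subtracting: 12a = -24, so a = -2; then c = -7 − (-2)·4 = 1.
So Q(n) = -2n² + 1, and Q(9) = -161.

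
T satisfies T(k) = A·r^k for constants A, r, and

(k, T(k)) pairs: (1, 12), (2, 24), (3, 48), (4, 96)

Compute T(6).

Consecutive ratio: 24/12 = 2, and 48/24 = 2, so r = 2.
Then A·2^1 = 12 gives A = 6, and T(k) = 6·2^k.
T(6) = 6·2^6 = 384.

384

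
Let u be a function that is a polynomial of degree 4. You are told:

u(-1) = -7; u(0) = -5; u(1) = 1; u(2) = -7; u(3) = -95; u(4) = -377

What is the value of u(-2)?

-35

First differences: 2, 6, -8, -88, -282. Second differences: 4, -14, -80, -194. Third differences: -18, -66, -114. Fourth differences: -48, -48.
Level-4 differences are constant, so u has degree 4.
Fitting a degree-4 polynomial gives u(x) = -2x^4 + x³ + 4x² + 3x - 5.
Then u(-2) = -35.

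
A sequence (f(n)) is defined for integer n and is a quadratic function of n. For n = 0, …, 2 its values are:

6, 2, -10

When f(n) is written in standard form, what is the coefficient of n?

Write f(n) = an² + bn + c; the 3 given values yield a linear system in the 3 coefficients.
Solving, f(n) = -4n² + 6.
The coefficient of n is 0.

0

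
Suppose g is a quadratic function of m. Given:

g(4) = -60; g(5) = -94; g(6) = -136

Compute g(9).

-310

Write g(m) = am² + bm + c; the 3 given values yield a linear system in the 3 coefficients.
Solving, g(m) = -4m² + 2m - 4.
Then g(9) = -310.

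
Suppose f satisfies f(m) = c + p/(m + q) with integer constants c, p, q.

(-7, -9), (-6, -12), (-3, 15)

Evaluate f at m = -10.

-6

(f(m) − c)(m + q) = p for each data point; the three points give a linear system in c and q, then p follows.
Solving: c = -3, q = 4, p = 18, so f(m) = -3 + 18/(m + 4).
Then f(-10) = -3 + 18/(-6) = -6.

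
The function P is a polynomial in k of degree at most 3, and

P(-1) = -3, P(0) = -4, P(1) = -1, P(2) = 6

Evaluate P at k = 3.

17

Write P(k) = ak³ + bk² + ck + d; the 4 given values yield a linear system in the 4 coefficients.
Solving, the leading coefficient vanishes, and P(k) = 2k² + k - 4.
Then P(3) = 17.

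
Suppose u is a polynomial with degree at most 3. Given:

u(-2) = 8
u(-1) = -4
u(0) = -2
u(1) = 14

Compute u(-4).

74

First differences: -12, 2, 16. Second differences: 14, 14.
Level-2 differences are constant, so u has degree 2.
Fitting a degree-2 polynomial gives u(x) = 7x² + 9x - 2.
Then u(-4) = 74.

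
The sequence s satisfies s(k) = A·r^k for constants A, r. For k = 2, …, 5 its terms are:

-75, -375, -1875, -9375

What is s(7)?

-234375

Consecutive ratio: -375/(-75) = 5, and -1875/(-375) = 5, so r = 5.
Then A·5^2 = -75 gives A = -3, and s(k) = -3·5^k.
s(7) = -3·5^7 = -234375.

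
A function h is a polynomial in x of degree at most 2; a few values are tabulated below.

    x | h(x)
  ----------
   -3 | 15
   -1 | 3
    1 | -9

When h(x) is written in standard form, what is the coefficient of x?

Write h(x) = ax² + bx + c; the 3 given values yield a linear system in the 3 coefficients.
Solving, the leading coefficient vanishes, and h(x) = -6x - 3.
The coefficient of x is -6.

-6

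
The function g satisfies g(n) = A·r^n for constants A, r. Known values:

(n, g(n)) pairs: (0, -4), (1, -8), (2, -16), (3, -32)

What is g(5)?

-128

Consecutive ratio: -8/(-4) = 2, and -16/(-8) = 2, so r = 2.
Then A·2^0 = -4 gives A = -4, and g(n) = -4·2^n.
g(5) = -4·2^5 = -128.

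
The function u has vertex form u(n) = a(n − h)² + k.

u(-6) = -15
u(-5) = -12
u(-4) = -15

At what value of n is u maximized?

First differences 3, -3; second difference -6 = 2a, so a = -3.
Expanding, the n-coefficient is −2ah = 6h; matching it to the data gives h = -5, and then k = -12.
So u(n) = -3(n + 5)² − 12.
Hence h = -5.

-5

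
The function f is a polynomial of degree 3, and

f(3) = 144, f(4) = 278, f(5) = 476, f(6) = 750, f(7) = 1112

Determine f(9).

Write f(x) = ax³ + bx² + cx + d; the 5 given values yield a linear system in the 4 coefficients.
Solving, f(x) = 2x³ + 8x² + 4x + 6.
Then f(9) = 2148.

2148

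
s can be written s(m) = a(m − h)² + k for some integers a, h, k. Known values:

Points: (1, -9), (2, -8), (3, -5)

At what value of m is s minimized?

1

First differences 1, 3; second difference 2 = 2a, so a = 1.
Expanding, the m-coefficient is −2ah = -2h; matching it to the data gives h = 1, and then k = -9.
So s(m) = 1(m − 1)² − 9.
Hence h = 1.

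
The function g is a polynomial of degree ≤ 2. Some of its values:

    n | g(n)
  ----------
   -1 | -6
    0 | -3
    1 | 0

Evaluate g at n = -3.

Write g(n) = an² + bn + c; the 3 given values yield a linear system in the 3 coefficients.
Solving, the leading coefficient vanishes, and g(n) = 3n - 3.
Then g(-3) = -12.

-12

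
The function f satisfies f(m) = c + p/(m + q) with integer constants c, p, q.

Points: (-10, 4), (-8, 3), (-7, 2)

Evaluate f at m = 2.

8

(f(m) − c)(m + q) = p for each data point; the three points give a linear system in c and q, then p follows.
Solving: c = 6, q = 4, p = 12, so f(m) = 6 + 12/(m + 4).
Then f(2) = 6 + 12/6 = 8.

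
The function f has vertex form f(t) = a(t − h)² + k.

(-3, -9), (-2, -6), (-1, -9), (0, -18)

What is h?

First differences 3, -3, -9; second difference -6 = 2a, so a = -3.
Expanding, the t-coefficient is −2ah = 6h; matching it to the data gives h = -2, and then k = -6.
So f(t) = -3(t + 2)² − 6.
Hence h = -2.

-2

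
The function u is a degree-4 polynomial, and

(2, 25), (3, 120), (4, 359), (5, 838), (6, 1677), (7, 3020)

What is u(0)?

3

First differences: 95, 239, 479, 839, 1343. Second differences: 144, 240, 360, 504. Third differences: 96, 120, 144. Fourth differences: 24, 24.
Level-4 differences are constant, so u has degree 4.
Fitting a degree-4 polynomial gives u(n) = n^4 + 2n³ - n² - 3n + 3.
The constant term is u(0) = 3.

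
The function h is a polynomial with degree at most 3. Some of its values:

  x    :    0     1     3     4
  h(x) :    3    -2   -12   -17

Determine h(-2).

13

Write h(x) = ax³ + bx² + cx + d; the 4 given values yield a linear system in the 4 coefficients.
Solving, the top 2 coefficients vanish, and h(x) = -5x + 3.
Then h(-2) = 13.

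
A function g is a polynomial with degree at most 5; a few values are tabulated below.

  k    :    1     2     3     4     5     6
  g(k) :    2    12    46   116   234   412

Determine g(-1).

Write g(k) = ak^5 + bk^4 + ck³ + dk² + ek + p; the 6 given values yield a linear system in the 6 coefficients.
Solving, the top 2 coefficients vanish, and g(k) = 2k³ - 4k + 4.
Then g(-1) = 6.

6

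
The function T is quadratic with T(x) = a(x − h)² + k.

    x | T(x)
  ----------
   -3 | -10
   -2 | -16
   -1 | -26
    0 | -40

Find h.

First differences -6, -10, -14; second difference -4 = 2a, so a = -2.
Expanding, the x-coefficient is −2ah = 4h; matching it to the data gives h = -4, and then k = -8.
So T(x) = -2(x + 4)² − 8.
Hence h = -4.

-4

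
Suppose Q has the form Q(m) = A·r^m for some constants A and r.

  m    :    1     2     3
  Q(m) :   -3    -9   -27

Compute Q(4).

-81

Consecutive ratio: -9/(-3) = 3, and -27/(-9) = 3, so r = 3.
Then A·3^1 = -3 gives A = -1, and Q(m) = -1·3^m.
Q(4) = -1·3^4 = -81.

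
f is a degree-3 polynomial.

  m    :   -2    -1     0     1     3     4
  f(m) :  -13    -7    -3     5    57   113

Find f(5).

197

Write f(m) = am³ + bm² + cm + d; the 6 given values yield a linear system in the 4 coefficients.
Solving, f(m) = m³ + 2m² + 5m - 3.
Then f(5) = 197.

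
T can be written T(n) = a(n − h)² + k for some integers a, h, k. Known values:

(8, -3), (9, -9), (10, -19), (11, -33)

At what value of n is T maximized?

7

First differences -6, -10, -14; second difference -4 = 2a, so a = -2.
Expanding, the n-coefficient is −2ah = 4h; matching it to the data gives h = 7, and then k = -1.
So T(n) = -2(n − 7)² − 1.
Hence h = 7.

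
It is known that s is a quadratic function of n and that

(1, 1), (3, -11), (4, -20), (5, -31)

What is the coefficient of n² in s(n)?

-1

Write s(n) = an² + bn + c; the 4 given values yield a linear system in the 3 coefficients.
Solving, s(n) = -n² - 2n + 4.
The coefficient of n² is -1.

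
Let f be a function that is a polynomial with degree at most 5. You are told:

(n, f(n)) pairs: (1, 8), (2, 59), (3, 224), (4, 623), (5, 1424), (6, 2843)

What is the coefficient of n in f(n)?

0

Write f(n) = an^5 + bn^4 + cn³ + dn² + en + p; the 6 given values yield a linear system in the 6 coefficients.
Solving, the leading coefficient vanishes, and f(n) = 2n^4 + 7n² - 1.
The coefficient of n is 0.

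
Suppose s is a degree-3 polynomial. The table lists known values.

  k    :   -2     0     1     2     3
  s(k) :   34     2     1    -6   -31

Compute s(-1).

Write s(k) = ak³ + bk² + ck + d; the 5 given values yield a linear system in the 4 coefficients.
Solving, s(k) = -2k³ + 3k² - 2k + 2.
Then s(-1) = 9.

9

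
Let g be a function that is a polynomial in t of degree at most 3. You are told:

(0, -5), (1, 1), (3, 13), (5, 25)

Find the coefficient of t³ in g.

Write g(t) = at³ + bt² + ct + d; the 4 given values yield a linear system in the 4 coefficients.
Solving, the top 2 coefficients vanish, and g(t) = 6t - 5.
The coefficient of t³ is 0.

0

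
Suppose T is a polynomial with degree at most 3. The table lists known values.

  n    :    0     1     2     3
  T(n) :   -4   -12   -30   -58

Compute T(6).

First differences: -8, -18, -28. Second differences: -10, -10.
Level-2 differences are constant, so T has degree 2.
Fitting a degree-2 polynomial gives T(n) = -5n² - 3n - 4.
Then T(6) = -202.

-202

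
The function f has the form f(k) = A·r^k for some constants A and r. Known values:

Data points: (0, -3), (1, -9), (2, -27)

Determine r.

Consecutive ratio: -9/(-3) = 3, and -27/(-9) = 3, so r = 3.
Then A·3^0 = -3 gives A = -3, and f(k) = -3·3^k.

3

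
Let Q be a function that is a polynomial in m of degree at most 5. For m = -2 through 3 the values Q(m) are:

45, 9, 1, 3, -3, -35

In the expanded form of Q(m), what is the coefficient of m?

First differences: -36, -8, 2, -6, -32. Second differences: 28, 10, -8, -26. Third differences: -18, -18, -18.
Level-3 differences are constant, so Q has degree 3.
Fitting a degree-3 polynomial gives Q(m) = -3m³ + 5m² + 1.
The coefficient of m is 0.

0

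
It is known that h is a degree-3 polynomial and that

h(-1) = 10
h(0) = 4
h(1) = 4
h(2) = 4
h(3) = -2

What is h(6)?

-116

Write h(x) = ax³ + bx² + cx + d; the 5 given values yield a linear system in the 4 coefficients.
Solving, h(x) = -x³ + 3x² - 2x + 4.
Then h(6) = -116.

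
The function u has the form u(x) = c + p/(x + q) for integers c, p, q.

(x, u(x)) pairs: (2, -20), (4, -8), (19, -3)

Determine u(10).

(u(x) − c)(x + q) = p for each data point; the three points give a linear system in c and q, then p follows.
Solving: c = -2, q = -1, p = -18, so u(x) = -2 − 18/(x − 1).
Then u(10) = -2 − 18/9 = -4.

-4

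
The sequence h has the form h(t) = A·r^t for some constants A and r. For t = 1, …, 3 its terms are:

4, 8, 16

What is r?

2

Consecutive ratio: 8/4 = 2, and 16/8 = 2, so r = 2.
Then A·2^1 = 4 gives A = 2, and h(t) = 2·2^t.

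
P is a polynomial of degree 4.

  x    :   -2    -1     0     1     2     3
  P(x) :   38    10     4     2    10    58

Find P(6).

1102

First differences: -28, -6, -2, 8, 48. Second differences: 22, 4, 10, 40. Third differences: -18, 6, 30. Fourth differences: 24, 24.
Level-4 differences are constant, so P has degree 4.
Fitting a degree-4 polynomial gives P(x) = x^4 - x³ + x² - 3x + 4.
Then P(6) = 1102.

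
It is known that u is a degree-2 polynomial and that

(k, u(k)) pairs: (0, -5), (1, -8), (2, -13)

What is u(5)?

-40

Write u(k) = ak² + bk + c; the 3 given values yield a linear system in the 3 coefficients.
Solving, u(k) = -k² - 2k - 5.
Then u(5) = -40.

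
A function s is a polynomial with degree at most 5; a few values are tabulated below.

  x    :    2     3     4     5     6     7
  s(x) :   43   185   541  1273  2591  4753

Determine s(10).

19603

First differences: 142, 356, 732, 1318, 2162. Second differences: 214, 376, 586, 844. Third differences: 162, 210, 258. Fourth differences: 48, 48.
Level-4 differences are constant, so s has degree 4.
Fitting a degree-4 polynomial gives s(x) = 2x^4 - x³ + 6x² + x - 7.
Then s(10) = 19603.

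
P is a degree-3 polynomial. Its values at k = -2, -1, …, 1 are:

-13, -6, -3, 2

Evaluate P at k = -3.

-30

Write P(k) = ak³ + bk² + ck + d; the 4 given values yield a linear system in the 4 coefficients.
Solving, P(k) = k³ + k² + 3k - 3.
Then P(-3) = -30.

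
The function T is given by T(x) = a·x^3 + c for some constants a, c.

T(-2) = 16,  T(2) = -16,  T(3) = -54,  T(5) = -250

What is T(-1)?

From T(-2) = 16 and T(2) = -16: -8a + c = 16 and 8a + c = -16.
Subtracting: 16a = -32, so a = -2; then c = 16 − (-2)·(-8) = 0.
So T(x) = -2x³ + 0, and T(-1) = 2.

2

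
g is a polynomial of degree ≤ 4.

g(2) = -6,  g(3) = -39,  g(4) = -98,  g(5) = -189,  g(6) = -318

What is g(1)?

7

Write g(t) = at^4 + bt³ + ct² + dt + e; the 5 given values yield a linear system in the 5 coefficients.
Solving, the leading coefficient vanishes, and g(t) = -t³ - 4t² + 6t + 6.
Then g(1) = 7.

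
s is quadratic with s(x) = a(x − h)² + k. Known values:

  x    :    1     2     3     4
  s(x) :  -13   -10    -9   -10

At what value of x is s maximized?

First differences 3, 1, -1; second difference -2 = 2a, so a = -1.
Expanding, the x-coefficient is −2ah = 2h; matching it to the data gives h = 3, and then k = -9.
So s(x) = -1(x − 3)² − 9.
Hence h = 3.

3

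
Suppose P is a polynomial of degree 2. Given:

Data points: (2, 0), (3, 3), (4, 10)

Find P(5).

Write P(k) = ak² + bk + c; the 3 given values yield a linear system in the 3 coefficients.
Solving, P(k) = 2k² - 7k + 6.
Then P(5) = 21.

21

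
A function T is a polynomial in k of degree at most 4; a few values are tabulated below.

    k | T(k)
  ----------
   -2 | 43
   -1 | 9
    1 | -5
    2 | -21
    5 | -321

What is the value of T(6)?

Write T(k) = ak^4 + bk³ + ck² + dk + e; the 5 given values yield a linear system in the 5 coefficients.
Solving, the leading coefficient vanishes, and T(k) = -3k³ + 3k² - 4k - 1.
Then T(6) = -565.

-565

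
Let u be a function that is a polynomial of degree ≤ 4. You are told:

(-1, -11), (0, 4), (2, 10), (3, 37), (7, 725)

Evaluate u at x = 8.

Write u(x) = ax^4 + bx³ + cx² + dx + e; the 5 given values yield a linear system in the 5 coefficients.
Solving, the leading coefficient vanishes, and u(x) = 3x³ - 7x² + 5x + 4.
Then u(8) = 1132.

1132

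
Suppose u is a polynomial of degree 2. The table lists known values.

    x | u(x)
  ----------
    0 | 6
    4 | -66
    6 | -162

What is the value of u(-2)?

Write u(x) = ax² + bx + c; the 3 given values yield a linear system in the 3 coefficients.
Solving, u(x) = -5x² + 2x + 6.
Then u(-2) = -18.

-18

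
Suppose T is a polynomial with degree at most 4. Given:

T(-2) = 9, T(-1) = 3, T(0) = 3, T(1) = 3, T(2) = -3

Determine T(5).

-117

First differences: -6, 0, 0, -6. Second differences: 6, 0, -6. Third differences: -6, -6.
Level-3 differences are constant, so T has degree 3.
Fitting a degree-3 polynomial gives T(n) = -n³ + n + 3.
Then T(5) = -117.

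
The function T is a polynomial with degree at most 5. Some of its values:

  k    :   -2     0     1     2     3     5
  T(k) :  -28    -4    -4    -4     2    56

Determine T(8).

332

Write T(k) = ak^5 + bk^4 + ck³ + dk² + ek + p; the 6 given values yield a linear system in the 6 coefficients.
Solving, the top 2 coefficients vanish, and T(k) = k³ - 3k² + 2k - 4.
Then T(8) = 332.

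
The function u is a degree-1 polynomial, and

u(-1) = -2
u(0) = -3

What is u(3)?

Write u(x) = ax + b; the 2 given values yield a linear system in the 2 coefficients.
Solving, u(x) = -x - 3.
Then u(3) = -6.

-6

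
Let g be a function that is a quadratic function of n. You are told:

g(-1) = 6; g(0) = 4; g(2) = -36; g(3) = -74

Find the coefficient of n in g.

Write g(n) = an² + bn + c; the 4 given values yield a linear system in the 3 coefficients.
Solving, g(n) = -6n² - 8n + 4.
The coefficient of n is -8.

-8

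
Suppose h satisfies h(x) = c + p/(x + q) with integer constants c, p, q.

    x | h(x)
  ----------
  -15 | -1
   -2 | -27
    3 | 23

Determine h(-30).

1

(h(x) − c)(x + q) = p for each data point; the three points give a linear system in c and q, then p follows.
Solving: c = 3, q = 0, p = 60, so h(x) = 3 + 60/(x + 0).
Then h(-30) = 3 + 60/(-30) = 1.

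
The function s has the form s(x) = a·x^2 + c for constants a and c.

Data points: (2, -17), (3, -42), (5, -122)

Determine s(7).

-242

From s(2) = -17 and s(3) = -42: 4a + c = -17 and 9a + c = -42.
Subtracting: 5a = -25, so a = -5; then c = -17 − (-5)·4 = 3.
So s(x) = -5x² + 3, and s(7) = -242.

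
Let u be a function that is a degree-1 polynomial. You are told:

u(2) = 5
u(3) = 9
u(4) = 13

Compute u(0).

-3

Write u(m) = am + b; the 3 given values yield a linear system in the 2 coefficients.
Solving, u(m) = 4m - 3.
Then u(0) = -3.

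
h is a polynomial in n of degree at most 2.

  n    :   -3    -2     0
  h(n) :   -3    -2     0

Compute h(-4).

Write h(n) = an² + bn + c; the 3 given values yield a linear system in the 3 coefficients.
Solving, the leading coefficient vanishes, and h(n) = n.
Then h(-4) = -4.

-4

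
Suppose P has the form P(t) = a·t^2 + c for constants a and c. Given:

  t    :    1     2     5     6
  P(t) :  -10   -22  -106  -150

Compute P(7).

-202

From P(1) = -10 and P(2) = -22: 1a + c = -10 and 4a + c = -22.
Subtracting: 3a = -12, so a = -4; then c = -10 − (-4)·1 = -6.
So P(t) = -4t² − 6, and P(7) = -202.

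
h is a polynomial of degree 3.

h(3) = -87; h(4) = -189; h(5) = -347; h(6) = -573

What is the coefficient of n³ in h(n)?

-2

Write h(n) = an³ + bn² + cn + d; the 4 given values yield a linear system in the 4 coefficients.
Solving, h(n) = -2n³ - 4n² + 3.
The coefficient of n³ is -2.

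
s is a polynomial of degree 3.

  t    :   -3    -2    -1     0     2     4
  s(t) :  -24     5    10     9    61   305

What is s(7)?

1346

Write s(t) = at³ + bt² + ct + d; the 6 given values yield a linear system in the 4 coefficients.
Solving, s(t) = 3t³ + 6t² + 2t + 9.
Then s(7) = 1346.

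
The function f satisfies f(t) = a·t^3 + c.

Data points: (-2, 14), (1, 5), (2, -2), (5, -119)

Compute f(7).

-337

From f(-2) = 14 and f(1) = 5: -8a + c = 14 and 1a + c = 5.
Subtracting: 9a = -9, so a = -1; then c = 14 − (-1)·(-8) = 6.
So f(t) = -1t³ + 6, and f(7) = -337.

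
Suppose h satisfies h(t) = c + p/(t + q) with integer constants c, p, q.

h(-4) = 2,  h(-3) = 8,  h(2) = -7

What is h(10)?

-5

(h(t) − c)(t + q) = p for each data point; the three points give a linear system in c and q, then p follows.
Solving: c = -4, q = 2, p = -12, so h(t) = -4 − 12/(t + 2).
Then h(10) = -4 − 12/12 = -5.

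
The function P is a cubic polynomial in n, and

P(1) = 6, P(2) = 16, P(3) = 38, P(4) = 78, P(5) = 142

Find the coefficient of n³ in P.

1

First differences: 10, 22, 40, 64. Second differences: 12, 18, 24. Third differences: 6, 6.
Level-3 differences are constant, so P has degree 3.
Fitting a degree-3 polynomial gives P(n) = n³ + 3n + 2.
The coefficient of n³ is 1.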